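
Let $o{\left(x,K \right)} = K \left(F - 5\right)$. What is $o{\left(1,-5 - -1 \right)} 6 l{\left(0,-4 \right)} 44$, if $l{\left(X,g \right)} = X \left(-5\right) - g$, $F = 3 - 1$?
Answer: $12672$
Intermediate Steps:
$F = 2$ ($F = 3 - 1 = 2$)
$l{\left(X,g \right)} = - g - 5 X$ ($l{\left(X,g \right)} = - 5 X - g = - g - 5 X$)
$o{\left(x,K \right)} = - 3 K$ ($o{\left(x,K \right)} = K \left(2 - 5\right) = K \left(-3\right) = - 3 K$)
$o{\left(1,-5 - -1 \right)} 6 l{\left(0,-4 \right)} 44 = - 3 \left(-5 - -1\right) 6 \left(\left(-1\right) \left(-4\right) - 0\right) 44 = - 3 \left(-5 + 1\right) 6 \left(4 + 0\right) 44 = \left(-3\right) \left(-4\right) 6 \cdot 4 \cdot 44 = 12 \cdot 24 \cdot 44 = 288 \cdot 44 = 12672$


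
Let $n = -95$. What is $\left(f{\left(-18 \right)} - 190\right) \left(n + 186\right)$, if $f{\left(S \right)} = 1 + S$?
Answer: $-18837$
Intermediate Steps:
$\left(f{\left(-18 \right)} - 190\right) \left(n + 186\right) = \left(\left(1 - 18\right) - 190\right) \left(-95 + 186\right) = \left(-17 - 190\right) 91 = \left(-207\right) 91 = -18837$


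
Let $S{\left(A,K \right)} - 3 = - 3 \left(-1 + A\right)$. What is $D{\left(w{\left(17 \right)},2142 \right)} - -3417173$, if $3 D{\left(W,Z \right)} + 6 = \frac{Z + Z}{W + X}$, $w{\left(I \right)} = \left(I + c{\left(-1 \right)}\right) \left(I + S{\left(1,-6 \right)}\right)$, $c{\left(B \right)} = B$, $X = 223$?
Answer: $\frac{618508427}{181} \approx 3.4172 \cdot 10^{6}$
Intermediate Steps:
$S{\left(A,K \right)} = 6 - 3 A$ ($S{\left(A,K \right)} = 3 - 3 \left(-1 + A\right) = 3 - \left(-3 + 3 A\right) = 6 - 3 A$)
$w{\left(I \right)} = \left(-1 + I\right) \left(3 + I\right)$ ($w{\left(I \right)} = \left(I - 1\right) \left(I + \left(6 - 3\right)\right) = \left(-1 + I\right) \left(I + \left(6 - 3\right)\right) = \left(-1 + I\right) \left(I + 3\right) = \left(-1 + I\right) \left(3 + I\right)$)
$D{\left(W,Z \right)} = -2 + \frac{2 Z}{3 \left(223 + W\right)}$ ($D{\left(W,Z \right)} = -2 + \frac{\left(Z + Z\right) \frac{1}{W + 223}}{3} = -2 + \frac{2 Z \frac{1}{223 + W}}{3} = -2 + \frac{2 Z}{3 \left(223 + W\right)}$)
$D{\left(w{\left(17 \right)},2142 \right)} - -3417173 = \frac{2 \left(-669 + 2142 - 3 \left(-3 + 17^{2} + 2 \cdot 17\right)\right)}{3 \left(223 + \left(-3 + 17^{2} + 2 \cdot 17\right)\right)} - -3417173 = \frac{2 \left(-669 + 2142 - 3 \left(-3 + 289 + 34\right)\right)}{3 \left(223 + \left(-3 + 289 + 34\right)\right)} + 3417173 = \frac{2 \left(-669 + 2142 - 960\right)}{3 \left(223 + 320\right)} + 3417173 = \frac{2 \left(-669 + 2142 - 960\right)}{3 \cdot 543} + 3417173 = \frac{2}{3} \cdot \frac{1}{543} \cdot 513 + 3417173 = \frac{114}{181} + 3417173 = \frac{618508427}{181}$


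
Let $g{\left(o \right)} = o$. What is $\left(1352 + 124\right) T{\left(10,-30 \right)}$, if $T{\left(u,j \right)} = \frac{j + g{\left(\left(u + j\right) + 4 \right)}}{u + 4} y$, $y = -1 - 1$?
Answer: $\frac{67896}{7} \approx 9699.4$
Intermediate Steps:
$y = -2$ ($y = -1 - 1 = -2$)
$T{\left(u,j \right)} = - \frac{2 \left(4 + u + 2 j\right)}{4 + u}$ ($T{\left(u,j \right)} = \frac{j + \left(\left(u + j\right) + 4\right)}{u + 4} \left(-2\right) = \frac{j + \left(\left(j + u\right) + 4\right)}{4 + u} \left(-2\right) = \frac{j + \left(4 + j + u\right)}{4 + u} \left(-2\right) = \frac{4 + u + 2 j}{4 + u} \left(-2\right) = - \frac{2 \left(4 + u + 2 j\right)}{4 + u}$)
$\left(1352 + 124\right) T{\left(10,-30 \right)} = \left(1352 + 124\right) \frac{2 \left(-4 - 10 - -60\right)}{4 + 10} = 1476 \frac{2 \left(-4 - 10 + 60\right)}{14} = 1476 \cdot 2 \cdot \frac{1}{14} \cdot 46 = 1476 \cdot \frac{46}{7} = \frac{67896}{7}$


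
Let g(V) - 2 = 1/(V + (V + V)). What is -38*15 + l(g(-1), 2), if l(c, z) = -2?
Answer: -572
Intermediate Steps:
g(V) = 2 + 1/(3*V) (g(V) = 2 + 1/(V + (V + V)) = 2 + 1/(V + 2*V) = 2 + 1/(3*V))
-38*15 + l(g(-1), 2) = -38*15 - 2 = -570 - 2 = -572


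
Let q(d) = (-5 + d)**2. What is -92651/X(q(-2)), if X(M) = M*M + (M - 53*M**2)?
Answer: 92651/124803 ≈ 0.74238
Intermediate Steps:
X(M) = M - 52*M**2 (X(M) = M**2 + (M - 53*M**2) = M - 52*M**2)
-92651/X(q(-2)) = -92651*1/((1 - 52*(-5 - 2)**2)*(-5 - 2)**2) = -92651*1/(49*(1 - 52*(-7)**2)) = -92651*1/(49*(1 - 52*49)) = -92651*1/(49*(1 - 2548)) = -92651/(49*(-2547)) = -92651/(-124803) = -92651*(-1/124803) = 92651/124803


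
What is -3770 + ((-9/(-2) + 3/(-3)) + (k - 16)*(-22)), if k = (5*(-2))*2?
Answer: -5949/2 ≈ -2974.5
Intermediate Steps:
k = -20 (k = -10*2 = -20)
-3770 + ((-9/(-2) + 3/(-3)) + (k - 16)*(-22)) = -3770 + ((-9/(-2) + 3/(-3)) + (-20 - 16)*(-22)) = -3770 + ((-9*(-½) + 3*(-⅓)) - 36*(-22)) = -3770 + ((9/2 - 1) + 792) = -3770 + (7/2 + 792) = -3770 + 1591/2 = -5949/2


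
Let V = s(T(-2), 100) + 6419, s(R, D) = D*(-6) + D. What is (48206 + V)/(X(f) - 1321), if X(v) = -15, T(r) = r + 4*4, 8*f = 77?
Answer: -54125/1336 ≈ -40.513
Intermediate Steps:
f = 77/8 (f = (⅛)*77 = 77/8 ≈ 9.6250)
T(r) = 16 + r (T(r) = r + 16 = 16 + r)
s(R, D) = -5*D (s(R, D) = -6*D + D = -5*D)
V = 5919 (V = -5*100 + 6419 = -500 + 6419 = 5919)
(48206 + V)/(X(f) - 1321) = (48206 + 5919)/(-15 - 1321) = 54125/(-1336) = 54125*(-1/1336) = -54125/1336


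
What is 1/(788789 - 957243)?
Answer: -1/168454 ≈ -5.9363e-6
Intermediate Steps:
1/(788789 - 957243) = 1/(-168454) = -1/168454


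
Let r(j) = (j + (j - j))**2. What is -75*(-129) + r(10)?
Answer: 9775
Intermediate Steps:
r(j) = j**2 (r(j) = (j + 0)**2 = j**2)
-75*(-129) + r(10) = -75*(-129) + 10**2 = 9675 + 100 = 9775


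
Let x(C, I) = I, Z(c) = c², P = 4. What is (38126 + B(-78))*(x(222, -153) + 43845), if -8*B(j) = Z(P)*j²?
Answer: 1134156936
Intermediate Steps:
B(j) = -2*j² (B(j) = -4²*j²/8 = -2*j²)
(38126 + B(-78))*(x(222, -153) + 43845) = (38126 - 2*(-78)²)*(-153 + 43845) = (38126 - 2*6084)*43692 = (38126 - 12168)*43692 = 25958*43692 = 1134156936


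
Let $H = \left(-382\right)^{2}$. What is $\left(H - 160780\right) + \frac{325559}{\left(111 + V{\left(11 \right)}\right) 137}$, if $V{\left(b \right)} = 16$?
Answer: $- \frac{258153985}{17399} \approx -14837.0$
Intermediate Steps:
$H = 145924$
$\left(H - 160780\right) + \frac{325559}{\left(111 + V{\left(11 \right)}\right) 137} = \left(145924 - 160780\right) + \frac{325559}{\left(111 + 16\right) 137} = -14856 + \frac{325559}{127 \cdot 137} = -14856 + \frac{325559}{17399} = - \frac{258153985}{17399}$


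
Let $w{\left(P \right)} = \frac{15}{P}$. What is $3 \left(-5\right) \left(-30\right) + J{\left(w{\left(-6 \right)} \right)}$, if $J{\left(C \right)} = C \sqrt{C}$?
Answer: $450 - \frac{5 i \sqrt{10}}{4} \approx 450.0 - 3.9528 i$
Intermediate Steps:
$J{\left(C \right)} = C^{\frac{3}{2}}$
$3 \left(-5\right) \left(-30\right) + J{\left(w{\left(-6 \right)} \right)} = 3 \left(-5\right) \left(-30\right) + \left(\frac{15}{-6}\right)^{\frac{3}{2}} = \left(-15\right) \left(-30\right) + \left(15 \left(- \frac{1}{6}\right)\right)^{\frac{3}{2}} = 450 + \left(- \frac{5}{2}\right)^{\frac{3}{2}} = 450 - \frac{5 i \sqrt{10}}{4}$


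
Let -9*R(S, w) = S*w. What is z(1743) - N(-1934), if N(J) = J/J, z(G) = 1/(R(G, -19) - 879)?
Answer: -8399/8402 ≈ -0.99964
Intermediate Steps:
R(S, w) = -S*w/9
z(G) = 1/(-879 + 19*G/9) (z(G) = 1/(-⅑*G*(-19) - 879) = 1/(19*G/9 - 879) = 1/(-879 + 19*G/9))
N(J) = 1
z(1743) - N(-1934) = 9/(-7911 + 19*1743) - 1*1 = 9/(-7911 + 33117) - 1 = 9/25206 - 1 = 9*(1/25206) - 1 = 3/8402 - 1 = -8399/8402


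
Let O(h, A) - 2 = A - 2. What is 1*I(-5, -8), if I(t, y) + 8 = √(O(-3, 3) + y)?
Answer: -8 + I*√5 ≈ -8.0 + 2.2361*I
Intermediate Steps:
O(h, A) = A (O(h, A) = 2 + (A - 2) = 2 + (-2 + A) = A)
I(t, y) = -8 + √(3 + y)
1*I(-5, -8) = 1*(-8 + √(3 - 8)) = 1*(-8 + √(-5)) = 1*(-8 + I*√5) = -8 + I*√5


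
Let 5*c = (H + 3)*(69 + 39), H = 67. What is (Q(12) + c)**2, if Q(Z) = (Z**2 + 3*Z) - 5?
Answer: 2845969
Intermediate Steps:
c = 1512 (c = ((67 + 3)*(69 + 39))/5 = (70*108)/5 = (1/5)*7560 = 1512)
Q(Z) = -5 + Z**2 + 3*Z
(Q(12) + c)**2 = ((-5 + 12**2 + 3*12) + 1512)**2 = ((-5 + 144 + 36) + 1512)**2 = (175 + 1512)**2 = 1687**2 = 2845969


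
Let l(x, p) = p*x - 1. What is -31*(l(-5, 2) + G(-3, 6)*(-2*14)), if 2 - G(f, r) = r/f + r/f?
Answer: 5549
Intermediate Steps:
l(x, p) = -1 + p*x
G(f, r) = 2 - 2*r/f (G(f, r) = 2 - (r/f + r/f) = 2 - 2*r/f)
-31*(l(-5, 2) + G(-3, 6)*(-2*14)) = -31*((-1 + 2*(-5)) + (2 - 2*6/(-3))*(-2*14)) = -31*((-1 - 10) + (2 - 2*6*(-⅓))*(-28)) = -31*(-11 + (2 + 4)*(-28)) = -31*(-11 + 6*(-28)) = -31*(-11 - 168) = -31*(-179) = 5549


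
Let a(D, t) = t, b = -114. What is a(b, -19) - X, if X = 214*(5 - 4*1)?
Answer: -233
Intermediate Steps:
X = 214 (X = 214*(5 - 4) = 214*1 = 214)
a(b, -19) - X = -19 - 1*214 = -19 - 214 = -233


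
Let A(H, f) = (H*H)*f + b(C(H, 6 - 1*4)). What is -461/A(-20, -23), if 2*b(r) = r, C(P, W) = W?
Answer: 461/9199 ≈ 0.050114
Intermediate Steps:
b(r) = r/2
A(H, f) = 1 + f*H**2 (A(H, f) = (H*H)*f + (6 - 1*4)/2 = H**2*f + (6 - 4)/2 = f*H**2 + (1/2)*2 = f*H**2 + 1 = 1 + f*H**2)
-461/A(-20, -23) = -461/(1 - 23*(-20)**2) = -461/(1 - 23*400) = -461/(1 - 9200) = -461/(-9199) = -461*(-1/9199) = 461/9199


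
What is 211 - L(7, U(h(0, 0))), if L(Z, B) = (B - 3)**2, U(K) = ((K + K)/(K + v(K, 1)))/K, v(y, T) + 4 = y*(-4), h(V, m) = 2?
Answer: 5019/25 ≈ 200.76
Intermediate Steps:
v(y, T) = -4 - 4*y (v(y, T) = -4 + y*(-4) = -4 - 4*y)
U(K) = 2/(-4 - 3*K) (U(K) = ((K + K)/(K + (-4 - 4*K)))/K = ((2*K)/(-4 - 3*K))/K = (2*K/(-4 - 3*K))/K = 2/(-4 - 3*K))
L(Z, B) = (-3 + B)**2
211 - L(7, U(h(0, 0))) = 211 - (-3 - 2/(4 + 3*2))**2 = 211 - (-3 - 2/(4 + 6))**2 = 211 - (-3 - 2/10)**2 = 211 - (-3 - 2*1/10)**2 = 211 - (-3 - 1/5)**2 = 211 - (-16/5)**2 = 211 - 1*256/25 = 211 - 256/25 = 5019/25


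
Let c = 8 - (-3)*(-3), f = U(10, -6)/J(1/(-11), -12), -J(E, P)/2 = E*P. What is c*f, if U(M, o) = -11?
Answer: -121/24 ≈ -5.0417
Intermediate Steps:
J(E, P) = -2*E*P
f = 121/24 (f = -11/((-2*(-12)/(-11))) = -11/((-2*(-1/11)*(-12))) = -11/(-24/11) = -11*(-11/24) = 121/24 ≈ 5.0417)
c = -1 (c = 8 - 1*9 = 8 - 9 = -1)
c*f = -1*121/24 = -121/24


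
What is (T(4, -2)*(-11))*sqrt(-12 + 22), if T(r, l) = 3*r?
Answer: -132*sqrt(10) ≈ -417.42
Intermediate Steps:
(T(4, -2)*(-11))*sqrt(-12 + 22) = ((3*4)*(-11))*sqrt(-12 + 22) = (12*(-11))*sqrt(10) = -132*sqrt(10)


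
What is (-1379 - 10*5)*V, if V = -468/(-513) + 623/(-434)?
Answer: 2642221/3534 ≈ 747.66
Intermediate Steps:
V = -1849/3534 (V = -468*(-1/513) + 623*(-1/434) = 52/57 - 89/62 = -1849/3534 ≈ -0.52320)
(-1379 - 10*5)*V = (-1379 - 10*5)*(-1849/3534) = (-1379 - 50)*(-1849/3534) = -1429*(-1849/3534) = 2642221/3534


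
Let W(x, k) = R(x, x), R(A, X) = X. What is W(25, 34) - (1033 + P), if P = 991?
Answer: -1999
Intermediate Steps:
W(x, k) = x
W(25, 34) - (1033 + P) = 25 - (1033 + 991) = 25 - 1*2024 = 25 - 2024 = -1999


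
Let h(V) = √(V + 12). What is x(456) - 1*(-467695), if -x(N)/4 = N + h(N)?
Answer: 465871 - 24*√13 ≈ 4.6578e+5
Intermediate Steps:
h(V) = √(12 + V)
x(N) = -4*N - 4*√(12 + N) (x(N) = -4*(N + √(12 + N)) = -4*N - 4*√(12 + N))
x(456) - 1*(-467695) = (-4*456 - 4*√(12 + 456)) - 1*(-467695) = (-1824 - 24*√13) + 467695 = 465871 - 24*√13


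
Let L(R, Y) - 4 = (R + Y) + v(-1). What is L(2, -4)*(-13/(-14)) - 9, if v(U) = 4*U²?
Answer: -24/7 ≈ -3.4286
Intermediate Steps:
L(R, Y) = 8 + R + Y (L(R, Y) = 4 + ((R + Y) + 4*(-1)²) = 4 + ((R + Y) + 4*1) = 4 + ((R + Y) + 4) = 4 + (4 + R + Y) = 8 + R + Y)
L(2, -4)*(-13/(-14)) - 9 = (8 + 2 - 4)*(-13/(-14)) - 9 = 6*(-13*(-1/14)) - 9 = 6*(13/14) - 9 = 39/7 - 9 = -24/7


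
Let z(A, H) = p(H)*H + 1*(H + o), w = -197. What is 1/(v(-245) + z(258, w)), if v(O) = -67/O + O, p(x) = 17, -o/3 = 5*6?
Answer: -245/950778 ≈ -0.00025768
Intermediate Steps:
o = -90 (o = -15*6 = -3*30 = -90)
z(A, H) = -90 + 18*H (z(A, H) = 17*H + 1*(H - 90) = 17*H + 1*(-90 + H) = 17*H + (-90 + H) = -90 + 18*H)
v(O) = O - 67/O
1/(v(-245) + z(258, w)) = 1/((-245 - 67/(-245)) + (-90 + 18*(-197))) = 1/((-245 - 67*(-1/245)) + (-90 - 3546)) = 1/((-245 + 67/245) - 3636) = 1/(-59958/245 - 3636) = 1/(-950778/245) = -245/950778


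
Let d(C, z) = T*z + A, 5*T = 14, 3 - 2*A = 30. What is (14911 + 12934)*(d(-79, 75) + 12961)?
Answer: 732741175/2 ≈ 3.6637e+8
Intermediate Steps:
A = -27/2 (A = 3/2 - ½*30 = 3/2 - 15 = -27/2 ≈ -13.500)
T = 14/5 (T = (⅕)*14 = 14/5 ≈ 2.8000)
d(C, z) = -27/2 + 14*z/5 (d(C, z) = 14*z/5 - 27/2 = -27/2 + 14*z/5)
(14911 + 12934)*(d(-79, 75) + 12961) = (14911 + 12934)*((-27/2 + (14/5)*75) + 12961) = 27845*((-27/2 + 210) + 12961) = 27845*(393/2 + 12961) = 27845*(26315/2) = 732741175/2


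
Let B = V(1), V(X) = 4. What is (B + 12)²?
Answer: 256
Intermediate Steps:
B = 4
(B + 12)² = (4 + 12)² = 16² = 256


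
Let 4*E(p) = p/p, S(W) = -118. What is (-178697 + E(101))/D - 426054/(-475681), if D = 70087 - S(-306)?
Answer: -220366110667/133580738420 ≈ -1.6497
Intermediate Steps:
D = 70205 (D = 70087 - 1*(-118) = 70087 + 118 = 70205)
E(p) = ¼ (E(p) = (p/p)/4 = (¼)*1 = ¼)
(-178697 + E(101))/D - 426054/(-475681) = (-178697 + ¼)/70205 - 426054/(-475681) = -714787/4*1/70205 - 426054*(-1/475681) = -714787/280820 + 426054/475681 = -220366110667/133580738420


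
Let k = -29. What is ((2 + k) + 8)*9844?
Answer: -187036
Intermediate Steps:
((2 + k) + 8)*9844 = ((2 - 29) + 8)*9844 = (-27 + 8)*9844 = -19*9844 = -187036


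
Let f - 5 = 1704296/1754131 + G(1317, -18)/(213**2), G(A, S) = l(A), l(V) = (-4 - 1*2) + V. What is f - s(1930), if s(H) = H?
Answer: -51039326368870/26527723113 ≈ -1924.0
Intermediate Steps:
l(V) = -6 + V (l(V) = (-4 - 2) + V = -6 + V)
G(A, S) = -6 + A
f = 159179239220/26527723113 (f = 5 + (1704296/1754131 + (-6 + 1317)/(213**2)) = 5 + (1704296*(1/1754131) + 1311/45369) = 5 + (1704296/1754131 + 1311*(1/45369)) = 5 + (1704296/1754131 + 437/15123) = 5 + 26540623655/26527723113 = 159179239220/26527723113 ≈ 6.0005)
f - s(1930) = 159179239220/26527723113 - 1*1930 = 159179239220/26527723113 - 1930 = -51039326368870/26527723113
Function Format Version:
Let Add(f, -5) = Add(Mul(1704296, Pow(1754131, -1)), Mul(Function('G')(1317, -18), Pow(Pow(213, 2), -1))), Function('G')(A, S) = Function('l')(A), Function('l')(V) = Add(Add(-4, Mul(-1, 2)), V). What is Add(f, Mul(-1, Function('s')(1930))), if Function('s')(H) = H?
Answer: Rational(-51039326368870, 26527723113) ≈ -1924.0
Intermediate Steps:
Function('l')(V) = Add(-6, V) (Function('l')(V) = Add(Add(-4, -2), V) = Add(-6, V))
Function('G')(A, S) = Add(-6, A)
f = Rational(159179239220, 26527723113) (f = Add(5, Add(Mul(1704296, Pow(1754131, -1)), Mul(Add(-6, 1317), Pow(Pow(213, 2), -1)))) = Add(5, Add(Mul(1704296, Rational(1, 1754131)), Mul(1311, Pow(45369, -1)))) = Add(5, Add(Rational(1704296, 1754131), Mul(1311, Rational(1, 45369)))) = Add(5, Add(Rational(1704296, 1754131), Rational(437, 15123))) = Add(5, Rational(26540623655, 26527723113)) = Rational(159179239220, 26527723113) ≈ 6.0005)
Add(f, Mul(-1, Function('s')(1930))) = Add(Rational(159179239220, 26527723113), Mul(-1, 1930)) = Add(Rational(159179239220, 26527723113), -1930) = Rational(-51039326368870, 26527723113)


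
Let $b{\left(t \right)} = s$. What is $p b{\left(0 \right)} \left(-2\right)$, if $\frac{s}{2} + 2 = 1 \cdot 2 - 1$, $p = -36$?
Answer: $-144$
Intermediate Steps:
$s = -2$ ($s = -4 + 2 \left(1 \cdot 2 - 1\right) = -4 + 2 \left(2 - 1\right) = -4 + 2 \cdot 1 = -4 + 2 = -2$)
$b{\left(t \right)} = -2$
$p b{\left(0 \right)} \left(-2\right) = \left(-36\right) \left(-2\right) \left(-2\right) = 72 \left(-2\right) = -144$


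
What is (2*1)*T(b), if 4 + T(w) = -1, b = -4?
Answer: -10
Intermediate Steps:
T(w) = -5 (T(w) = -4 - 1 = -5)
(2*1)*T(b) = (2*1)*(-5) = 2*(-5) = -10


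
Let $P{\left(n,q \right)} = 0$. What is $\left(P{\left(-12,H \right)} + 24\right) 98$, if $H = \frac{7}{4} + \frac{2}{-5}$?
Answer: $2352$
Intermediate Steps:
$H = \frac{27}{20}$ ($H = 7 \cdot \frac{1}{4} + 2 \left(- \frac{1}{5}\right) = \frac{7}{4} - \frac{2}{5} = \frac{27}{20} \approx 1.35$)
$\left(P{\left(-12,H \right)} + 24\right) 98 = \left(0 + 24\right) 98 = 24 \cdot 98 = 2352$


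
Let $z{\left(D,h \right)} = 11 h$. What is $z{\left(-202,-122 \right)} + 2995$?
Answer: $1653$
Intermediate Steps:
$z{\left(-202,-122 \right)} + 2995 = 11 \left(-122\right) + 2995 = -1342 + 2995 = 1653$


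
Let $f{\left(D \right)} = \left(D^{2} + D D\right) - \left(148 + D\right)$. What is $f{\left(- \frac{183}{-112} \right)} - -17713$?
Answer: $\frac{110190921}{6272} \approx 17569.0$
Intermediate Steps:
$f{\left(D \right)} = -148 - D + 2 D^{2}$ ($f{\left(D \right)} = \left(D^{2} + D^{2}\right) - \left(148 + D\right) = 2 D^{2} - \left(148 + D\right) = -148 - D + 2 D^{2}$)
$f{\left(- \frac{183}{-112} \right)} - -17713 = \left(-148 - - \frac{183}{-112} + 2 \left(- \frac{183}{-112}\right)^{2}\right) - -17713 = \left(-148 - \left(-183\right) \left(- \frac{1}{112}\right) + 2 \left(\left(-183\right) \left(- \frac{1}{112}\right)\right)^{2}\right) + 17713 = \left(-148 - \frac{183}{112} + 2 \left(\frac{183}{112}\right)^{2}\right) + 17713 = \left(-148 - \frac{183}{112} + 2 \cdot \frac{33489}{12544}\right) + 17713 = \left(-148 - \frac{183}{112} + \frac{33489}{6272}\right) + 17713 = - \frac{905015}{6272} + 17713 = \frac{110190921}{6272}$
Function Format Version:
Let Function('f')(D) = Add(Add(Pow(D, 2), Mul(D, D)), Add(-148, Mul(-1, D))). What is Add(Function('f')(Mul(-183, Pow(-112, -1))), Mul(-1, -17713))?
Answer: Rational(110190921, 6272) ≈ 17569.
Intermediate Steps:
Function('f')(D) = Add(-148, Mul(-1, D), Mul(2, Pow(D, 2))) (Function('f')(D) = Add(Add(Pow(D, 2), Pow(D, 2)), Add(-148, Mul(-1, D))) = Add(Mul(2, Pow(D, 2)), Add(-148, Mul(-1, D))) = Add(-148, Mul(-1, D), Mul(2, Pow(D, 2))))
Add(Function('f')(Mul(-183, Pow(-112, -1))), Mul(-1, -17713)) = Add(Add(-148, Mul(-1, Mul(-183, Pow(-112, -1))), Mul(2, Pow(Mul(-183, Pow(-112, -1)), 2))), Mul(-1, -17713)) = Add(Add(-148, Mul(-1, Mul(-183, Rational(-1, 112))), Mul(2, Pow(Mul(-183, Rational(-1, 112)), 2))), 17713) = Add(Add(-148, Mul(-1, Rational(183, 112)), Mul(2, Pow(Rational(183, 112), 2))), 17713) = Add(Add(-148, Rational(-183, 112), Mul(2, Rational(33489, 12544))), 17713) = Add(Add(-148, Rational(-183, 112), Rational(33489, 6272)), 17713) = Add(Rational(-905015, 6272), 17713) = Rational(110190921, 6272)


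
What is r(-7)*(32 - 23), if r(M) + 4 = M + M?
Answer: -162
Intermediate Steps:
r(M) = -4 + 2*M (r(M) = -4 + (M + M) = -4 + 2*M)
r(-7)*(32 - 23) = (-4 + 2*(-7))*(32 - 23) = (-4 - 14)*9 = -18*9 = -162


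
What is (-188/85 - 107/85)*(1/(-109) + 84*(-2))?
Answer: 1080467/1853 ≈ 583.09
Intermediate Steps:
(-188/85 - 107/85)*(1/(-109) + 84*(-2)) = (-188*1/85 - 107*1/85)*(-1/109 - 168) = (-188/85 - 107/85)*(-18313/109) = -59/17*(-18313/109) = 1080467/1853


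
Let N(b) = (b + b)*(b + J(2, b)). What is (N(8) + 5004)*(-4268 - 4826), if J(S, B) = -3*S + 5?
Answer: -46524904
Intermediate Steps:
J(S, B) = 5 - 3*S
N(b) = 2*b*(-1 + b) (N(b) = (b + b)*(b + (5 - 3*2)) = (2*b)*(b + (5 - 6)) = (2*b)*(b - 1) = (2*b)*(-1 + b) = 2*b*(-1 + b))
(N(8) + 5004)*(-4268 - 4826) = (2*8*(-1 + 8) + 5004)*(-4268 - 4826) = (2*8*7 + 5004)*(-9094) = (112 + 5004)*(-9094) = 5116*(-9094) = -46524904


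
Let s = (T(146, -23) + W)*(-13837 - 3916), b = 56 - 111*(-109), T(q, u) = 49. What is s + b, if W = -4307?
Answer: 75604429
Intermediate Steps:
b = 12155 (b = 56 + 12099 = 12155)
s = 75592274 (s = (49 - 4307)*(-13837 - 3916) = -4258*(-17753) = 75592274)
s + b = 75592274 + 12155 = 75604429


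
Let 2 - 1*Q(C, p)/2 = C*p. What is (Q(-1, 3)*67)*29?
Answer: 19430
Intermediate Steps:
Q(C, p) = 4 - 2*C*p
(Q(-1, 3)*67)*29 = ((4 - 2*(-1)*3)*67)*29 = ((4 + 6)*67)*29 = (10*67)*29 = 670*29 = 19430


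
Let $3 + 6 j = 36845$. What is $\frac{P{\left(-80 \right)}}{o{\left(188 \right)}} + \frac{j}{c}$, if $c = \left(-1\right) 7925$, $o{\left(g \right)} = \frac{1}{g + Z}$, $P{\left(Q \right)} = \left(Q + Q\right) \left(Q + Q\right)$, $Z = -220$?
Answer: $- \frac{19476498421}{23775} \approx -8.192 \cdot 10^{5}$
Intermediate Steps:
$j = \frac{18421}{3}$ ($j = - \frac{1}{2} + \frac{1}{6} \cdot 36845 = - \frac{1}{2} + \frac{36845}{6} = \frac{18421}{3} \approx 6140.3$)
$P{\left(Q \right)} = 4 Q^{2}$ ($P{\left(Q \right)} = 2 Q 2 Q = 4 Q^{2}$)
$o{\left(g \right)} = \frac{1}{-220 + g}$ ($o{\left(g \right)} = \frac{1}{g - 220} = \frac{1}{-220 + g}$)
$c = -7925$
$\frac{P{\left(-80 \right)}}{o{\left(188 \right)}} + \frac{j}{c} = \frac{4 \left(-80\right)^{2}}{\frac{1}{-220 + 188}} + \frac{18421}{3 \left(-7925\right)} = \frac{4 \cdot 6400}{\frac{1}{-32}} + \frac{18421}{3} \left(- \frac{1}{7925}\right) = \frac{25600}{- \frac{1}{32}} - \frac{18421}{23775} = 25600 \left(-32\right) - \frac{18421}{23775} = -819200 - \frac{18421}{23775} = - \frac{19476498421}{23775}$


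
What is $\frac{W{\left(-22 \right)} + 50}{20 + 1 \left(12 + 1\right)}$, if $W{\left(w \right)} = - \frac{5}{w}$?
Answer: $\frac{1105}{726} \approx 1.522$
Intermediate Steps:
$\frac{W{\left(-22 \right)} + 50}{20 + 1 \left(12 + 1\right)} = \frac{- \frac{5}{-22} + 50}{20 + 1 \left(12 + 1\right)} = \frac{\left(-5\right) \left(- \frac{1}{22}\right) + 50}{20 + 1 \cdot 13} = \frac{\frac{5}{22} + 50}{20 + 13} = \frac{1105}{22 \cdot 33} = \frac{1105}{22} \cdot \frac{1}{33} = \frac{1105}{726}$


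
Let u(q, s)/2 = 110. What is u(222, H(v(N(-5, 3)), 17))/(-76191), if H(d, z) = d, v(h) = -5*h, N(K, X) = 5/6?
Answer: -220/76191 ≈ -0.0028875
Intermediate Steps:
N(K, X) = ⅚ (N(K, X) = 5*(⅙) = ⅚)
u(q, s) = 220 (u(q, s) = 2*110 = 220)
u(222, H(v(N(-5, 3)), 17))/(-76191) = 220/(-76191) = 220*(-1/76191) = -220/76191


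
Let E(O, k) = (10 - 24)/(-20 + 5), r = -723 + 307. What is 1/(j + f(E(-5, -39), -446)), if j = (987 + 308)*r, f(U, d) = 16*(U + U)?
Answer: -15/8080352 ≈ -1.8564e-6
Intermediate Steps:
r = -416
E(O, k) = 14/15 (E(O, k) = -14/(-15) = -14*(-1/15) = 14/15)
f(U, d) = 32*U (f(U, d) = 16*(2*U) = 32*U)
j = -538720 (j = (987 + 308)*(-416) = 1295*(-416) = -538720)
1/(j + f(E(-5, -39), -446)) = 1/(-538720 + 32*(14/15)) = 1/(-538720 + 448/15) = 1/(-8080352/15) = -15/8080352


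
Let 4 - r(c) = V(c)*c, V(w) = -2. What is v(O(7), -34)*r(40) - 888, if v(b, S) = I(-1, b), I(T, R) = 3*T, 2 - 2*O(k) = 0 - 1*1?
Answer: -1140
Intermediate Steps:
O(k) = 3/2 (O(k) = 1 - (0 - 1*1)/2 = 1 - (0 - 1)/2 = 1 - ½*(-1) = 1 + ½ = 3/2)
r(c) = 4 + 2*c (r(c) = 4 - (-2)*c = 4 + 2*c)
v(b, S) = -3 (v(b, S) = 3*(-1) = -3)
v(O(7), -34)*r(40) - 888 = -3*(4 + 2*40) - 888 = -3*(4 + 80) - 888 = -3*84 - 888 = -252 - 888 = -1140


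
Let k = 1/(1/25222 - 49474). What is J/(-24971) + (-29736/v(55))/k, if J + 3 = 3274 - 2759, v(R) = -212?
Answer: -115820395274149085/16690191893 ≈ -6.9394e+6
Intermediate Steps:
J = 512 (J = -3 + (3274 - 2759) = -3 + 515 = 512)
k = -25222/1247833227 (k = 1/(1/25222 - 49474) = 1/(-1247833227/25222) = -25222/1247833227 ≈ -2.0213e-5)
J/(-24971) + (-29736/v(55))/k = 512/(-24971) + (-29736/(-212))/(-25222/1247833227) = 512*(-1/24971) - 29736*(-1/212)*(-1247833227/25222) = -512/24971 + (7434/53)*(-1247833227/25222) = -512/24971 - 4638196104759/668383 = -115820395274149085/16690191893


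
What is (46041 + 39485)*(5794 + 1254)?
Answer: 602787248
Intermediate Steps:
(46041 + 39485)*(5794 + 1254) = 85526*7048 = 602787248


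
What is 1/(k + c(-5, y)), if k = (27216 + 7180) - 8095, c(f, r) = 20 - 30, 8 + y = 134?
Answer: 1/26291 ≈ 3.8036e-5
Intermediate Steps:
y = 126 (y = -8 + 134 = 126)
c(f, r) = -10
k = 26301 (k = 34396 - 8095 = 26301)
1/(k + c(-5, y)) = 1/(26301 - 10) = 1/26291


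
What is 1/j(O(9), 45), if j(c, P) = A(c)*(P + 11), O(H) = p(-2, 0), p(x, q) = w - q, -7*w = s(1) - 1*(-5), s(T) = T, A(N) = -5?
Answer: -1/280 ≈ -0.0035714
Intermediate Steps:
w = -6/7 (w = -(1 - 1*(-5))/7 = -(1 + 5)/7 = -⅐*6 = -6/7 ≈ -0.85714)
p(x, q) = -6/7 - q
O(H) = -6/7 (O(H) = -6/7 - 1*0 = -6/7 + 0 = -6/7)
j(c, P) = -55 - 5*P (j(c, P) = -5*(P + 11) = -5*(11 + P) = -55 - 5*P)
1/j(O(9), 45) = 1/(-55 - 5*45) = 1/(-55 - 225) = 1/(-280) = -1/280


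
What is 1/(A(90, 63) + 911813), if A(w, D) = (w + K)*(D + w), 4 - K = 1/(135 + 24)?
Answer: 53/49088284 ≈ 1.0797e-6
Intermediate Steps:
K = 635/159 (K = 4 - 1/(135 + 24) = 4 - 1/159 = 635/159 ≈ 3.9937)
A(w, D) = (635/159 + w)*(D + w) (A(w, D) = (w + 635/159)*(D + w) = (635/159 + w)*(D + w))
1/(A(90, 63) + 911813) = 1/((90**2 + (635/159)*63 + (635/159)*90 + 63*90) + 911813) = 1/((8100 + 13335/53 + 19050/53 + 5670) + 911813) = 1/(762195/53 + 911813) = 1/(49088284/53) = 53/49088284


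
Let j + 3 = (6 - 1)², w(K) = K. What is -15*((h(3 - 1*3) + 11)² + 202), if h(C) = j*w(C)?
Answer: -4845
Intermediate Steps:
j = 22 (j = -3 + (6 - 1)² = -3 + 5² = -3 + 25 = 22)
h(C) = 22*C
-15*((h(3 - 1*3) + 11)² + 202) = -15*((22*(3 - 1*3) + 11)² + 202) = -15*((22*(3 - 3) + 11)² + 202) = -15*((22*0 + 11)² + 202) = -15*((0 + 11)² + 202) = -15*(11² + 202) = -15*(121 + 202) = -15*323 = -4845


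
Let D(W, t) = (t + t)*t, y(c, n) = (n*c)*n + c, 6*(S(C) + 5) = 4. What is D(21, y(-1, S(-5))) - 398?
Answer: 31130/81 ≈ 384.32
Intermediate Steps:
S(C) = -13/3 (S(C) = -5 + (⅙)*4 = -5 + ⅔ = -13/3)
y(c, n) = c + c*n² (y(c, n) = (c*n)*n + c = c*n² + c = c + c*n²)
D(W, t) = 2*t² (D(W, t) = (2*t)*t = 2*t²)
D(21, y(-1, S(-5))) - 398 = 2*(-(1 + (-13/3)²))² - 398 = 2*(-(1 + 169/9))² - 398 = 2*(-1*178/9)² - 398 = 2*(-178/9)² - 398 = 2*(31684/81) - 398 = 63368/81 - 398 = 31130/81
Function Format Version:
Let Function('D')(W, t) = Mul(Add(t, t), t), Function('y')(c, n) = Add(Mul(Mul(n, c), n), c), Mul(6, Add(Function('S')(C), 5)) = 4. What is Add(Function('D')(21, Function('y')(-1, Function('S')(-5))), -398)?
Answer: Rational(31130, 81) ≈ 384.32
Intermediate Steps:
Function('S')(C) = Rational(-13, 3) (Function('S')(C) = Add(-5, Mul(Rational(1, 6), 4)) = Add(-5, Rational(2, 3)) = Rational(-13, 3))
Function('y')(c, n) = Add(c, Mul(c, Pow(n, 2))) (Function('y')(c, n) = Add(Mul(Mul(c, n), n), c) = Add(Mul(c, Pow(n, 2)), c) = Add(c, Mul(c, Pow(n, 2))))
Function('D')(W, t) = Mul(2, Pow(t, 2)) (Function('D')(W, t) = Mul(Mul(2, t), t) = Mul(2, Pow(t, 2)))
Add(Function('D')(21, Function('y')(-1, Function('S')(-5))), -398) = Add(Mul(2, Pow(Mul(-1, Add(1, Pow(Rational(-13, 3), 2))), 2)), -398) = Add(Mul(2, Pow(Mul(-1, Add(1, Rational(169, 9))), 2)), -398) = Add(Mul(2, Pow(Mul(-1, Rational(178, 9)), 2)), -398) = Add(Mul(2, Pow(Rational(-178, 9), 2)), -398) = Add(Mul(2, Rational(31684, 81)), -398) = Add(Rational(63368, 81), -398) = Rational(31130, 81)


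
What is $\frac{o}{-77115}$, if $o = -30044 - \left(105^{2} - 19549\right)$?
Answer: $\frac{4304}{15423} \approx 0.27906$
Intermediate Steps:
$o = -21520$ ($o = -30044 - \left(11025 - 19549\right) = -30044 - -8524 = -30044 + 8524 = -21520$)
$\frac{o}{-77115} = - \frac{21520}{-77115} = \left(-21520\right) \left(- \frac{1}{77115}\right) = \frac{4304}{15423}$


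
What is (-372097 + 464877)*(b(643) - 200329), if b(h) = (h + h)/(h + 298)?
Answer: -17489800352340/941 ≈ -1.8586e+10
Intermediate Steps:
b(h) = 2*h/(298 + h) (b(h) = (2*h)/(298 + h) = 2*h/(298 + h))
(-372097 + 464877)*(b(643) - 200329) = (-372097 + 464877)*(2*643/(298 + 643) - 200329) = 92780*(2*643/941 - 200329) = 92780*(2*643*(1/941) - 200329) = 92780*(1286/941 - 200329) = 92780*(-188508303/941) = -17489800352340/941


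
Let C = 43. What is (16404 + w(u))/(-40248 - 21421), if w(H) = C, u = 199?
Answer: -16447/61669 ≈ -0.26670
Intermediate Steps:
w(H) = 43
(16404 + w(u))/(-40248 - 21421) = (16404 + 43)/(-40248 - 21421) = 16447/(-61669) = 16447*(-1/61669) = -16447/61669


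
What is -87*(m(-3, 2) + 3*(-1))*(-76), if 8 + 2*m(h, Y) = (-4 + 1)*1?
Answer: -56202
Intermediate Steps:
m(h, Y) = -11/2 (m(h, Y) = -4 + ((-4 + 1)*1)/2 = -4 + (-3*1)/2 = -4 + (½)*(-3) = -4 - 3/2 = -11/2)
-87*(m(-3, 2) + 3*(-1))*(-76) = -87*(-11/2 + 3*(-1))*(-76) = -87*(-11/2 - 3)*(-76) = -87*(-17/2)*(-76) = (1479/2)*(-76) = -56202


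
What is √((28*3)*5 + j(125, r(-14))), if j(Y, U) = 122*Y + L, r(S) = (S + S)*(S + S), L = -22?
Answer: 4*√978 ≈ 125.09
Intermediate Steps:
r(S) = 4*S² (r(S) = (2*S)*(2*S) = 4*S²)
j(Y, U) = -22 + 122*Y (j(Y, U) = 122*Y - 22 = -22 + 122*Y)
√((28*3)*5 + j(125, r(-14))) = √((28*3)*5 + (-22 + 122*125)) = √(84*5 + (-22 + 15250)) = √(420 + 15228) = √15648 = 4*√978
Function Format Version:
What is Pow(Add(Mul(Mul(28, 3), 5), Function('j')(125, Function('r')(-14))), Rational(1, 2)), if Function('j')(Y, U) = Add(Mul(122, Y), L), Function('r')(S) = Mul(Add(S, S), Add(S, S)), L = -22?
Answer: Mul(4, Pow(978, Rational(1, 2))) ≈ 125.09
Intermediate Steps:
Function('r')(S) = Mul(4, Pow(S, 2)) (Function('r')(S) = Mul(Mul(2, S), Mul(2, S)) = Mul(4, Pow(S, 2)))
Function('j')(Y, U) = Add(-22, Mul(122, Y)) (Function('j')(Y, U) = Add(Mul(122, Y), -22) = Add(-22, Mul(122, Y)))
Pow(Add(Mul(Mul(28, 3), 5), Function('j')(125, Function('r')(-14))), Rational(1, 2)) = Pow(Add(Mul(Mul(28, 3), 5), Add(-22, Mul(122, 125))), Rational(1, 2)) = Pow(Add(Mul(84, 5), Add(-22, 15250)), Rational(1, 2)) = Pow(Add(420, 15228), Rational(1, 2)) = Pow(15648, Rational(1, 2)) = Mul(4, Pow(978, Rational(1, 2)))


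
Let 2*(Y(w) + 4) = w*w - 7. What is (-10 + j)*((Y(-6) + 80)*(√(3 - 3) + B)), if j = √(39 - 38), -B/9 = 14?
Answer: 102627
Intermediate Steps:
B = -126 (B = -9*14 = -126)
Y(w) = -15/2 + w²/2 (Y(w) = -4 + (w*w - 7)/2 = -4 + (w² - 7)/2 = -4 + (-7 + w²)/2 = -4 + (-7/2 + w²/2) = -15/2 + w²/2)
j = 1 (j = √1 = 1)
(-10 + j)*((Y(-6) + 80)*(√(3 - 3) + B)) = (-10 + 1)*(((-15/2 + (½)*(-6)²) + 80)*(√(3 - 3) - 126)) = -9*((-15/2 + (½)*36) + 80)*(√0 - 126) = -9*((-15/2 + 18) + 80)*(0 - 126) = -9*(21/2 + 80)*(-126) = -1629*(-126)/2 = -9*(-11403) = 102627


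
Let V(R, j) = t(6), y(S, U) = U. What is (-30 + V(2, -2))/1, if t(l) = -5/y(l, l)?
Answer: -185/6 ≈ -30.833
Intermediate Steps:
t(l) = -5/l
V(R, j) = -⅚ (V(R, j) = -5/6 = -5*⅙ = -⅚)
(-30 + V(2, -2))/1 = (-30 - ⅚)/1 = -185/6*1 = -185/6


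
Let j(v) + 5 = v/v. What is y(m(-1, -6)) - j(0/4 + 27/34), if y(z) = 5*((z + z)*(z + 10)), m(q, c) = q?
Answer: -86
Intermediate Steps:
j(v) = -4 (j(v) = -5 + v/v = -5 + 1 = -4)
y(z) = 10*z*(10 + z) (y(z) = 5*((2*z)*(10 + z)) = 5*(2*z*(10 + z)) = 10*z*(10 + z))
y(m(-1, -6)) - j(0/4 + 27/34) = 10*(-1)*(10 - 1) - 1*(-4) = 10*(-1)*9 + 4 = -90 + 4 = -86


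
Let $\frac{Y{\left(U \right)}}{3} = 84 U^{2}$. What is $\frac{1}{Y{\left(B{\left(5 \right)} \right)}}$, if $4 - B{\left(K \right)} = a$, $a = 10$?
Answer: $\frac{1}{9072} \approx 0.00011023$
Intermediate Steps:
$B{\left(K \right)} = -6$ ($B{\left(K \right)} = 4 - 10 = -6$)
$Y{\left(U \right)} = 252 U^{2}$ ($Y{\left(U \right)} = 3 \cdot 84 U^{2} = 252 U^{2}$)
$\frac{1}{Y{\left(B{\left(5 \right)} \right)}} = \frac{1}{252 \left(-6\right)^{2}} = \frac{1}{252 \cdot 36} = \frac{1}{9072}$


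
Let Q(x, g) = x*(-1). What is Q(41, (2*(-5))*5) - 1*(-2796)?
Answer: 2755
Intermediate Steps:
Q(x, g) = -x
Q(41, (2*(-5))*5) - 1*(-2796) = -1*41 - 1*(-2796) = -41 + 2796 = 2755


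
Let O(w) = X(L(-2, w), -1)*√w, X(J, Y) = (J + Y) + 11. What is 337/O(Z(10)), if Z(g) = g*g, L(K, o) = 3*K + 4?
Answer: 337/80 ≈ 4.2125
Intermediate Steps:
L(K, o) = 4 + 3*K
Z(g) = g²
X(J, Y) = 11 + J + Y
O(w) = 8*√w (O(w) = (11 + (4 + 3*(-2)) - 1)*√w = (11 + (4 - 6) - 1)*√w = (11 - 2 - 1)*√w = 8*√w)
337/O(Z(10)) = 337/((8*√(10²))) = 337/((8*√100)) = 337/((8*10)) = 337/80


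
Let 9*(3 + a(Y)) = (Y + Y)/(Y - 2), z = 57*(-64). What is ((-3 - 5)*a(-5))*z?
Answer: -1741312/21 ≈ -82920.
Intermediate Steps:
z = -3648
a(Y) = -3 + 2*Y/(9*(-2 + Y)) (a(Y) = -3 + ((Y + Y)/(Y - 2))/9 = -3 + ((2*Y)/(-2 + Y))/9 = -3 + (2*Y/(-2 + Y))/9 = -3 + 2*Y/(9*(-2 + Y)))
((-3 - 5)*a(-5))*z = ((-3 - 5)*((54 - 25*(-5))/(9*(-2 - 5))))*(-3648) = -8*(54 + 125)/(9*(-7))*(-3648) = -8*(-1)*179/(9*7)*(-3648) = -8*(-179/63)*(-3648) = (1432/63)*(-3648) = -1741312/21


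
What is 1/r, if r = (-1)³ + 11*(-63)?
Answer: -1/694 ≈ -0.0014409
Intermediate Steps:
r = -694 (r = -1 - 693 = -694)
1/r = 1/(-694) = -1/694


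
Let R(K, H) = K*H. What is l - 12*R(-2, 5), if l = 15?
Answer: 135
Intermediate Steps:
R(K, H) = H*K
l - 12*R(-2, 5) = 15 - 60*(-2) = 15 - 12*(-10) = 15 + 120 = 135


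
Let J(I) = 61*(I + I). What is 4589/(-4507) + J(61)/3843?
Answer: 260747/283941 ≈ 0.91831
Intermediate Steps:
J(I) = 122*I (J(I) = 61*(2*I) = 122*I)
4589/(-4507) + J(61)/3843 = 4589/(-4507) + (122*61)/3843 = 4589*(-1/4507) + 7442*(1/3843) = -4589/4507 + 122/63 = 260747/283941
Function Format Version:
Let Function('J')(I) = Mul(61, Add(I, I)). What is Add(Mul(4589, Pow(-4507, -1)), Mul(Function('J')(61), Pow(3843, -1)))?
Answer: Rational(260747, 283941) ≈ 0.91831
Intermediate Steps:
Function('J')(I) = Mul(122, I) (Function('J')(I) = Mul(61, Mul(2, I)) = Mul(122, I))
Add(Mul(4589, Pow(-4507, -1)), Mul(Function('J')(61), Pow(3843, -1))) = Add(Mul(4589, Pow(-4507, -1)), Mul(Mul(122, 61), Pow(3843, -1))) = Add(Mul(4589, Rational(-1, 4507)), Mul(7442, Rational(1, 3843))) = Add(Rational(-4589, 4507), Rational(122, 63)) = Rational(260747, 283941)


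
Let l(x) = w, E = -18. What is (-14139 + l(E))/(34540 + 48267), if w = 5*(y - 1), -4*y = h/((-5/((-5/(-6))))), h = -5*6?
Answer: -56601/331228 ≈ -0.17088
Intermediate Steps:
h = -30
y = -5/4 (y = -(-15)/(2*((-5/((-5/(-6)))))) = -(-15)/(2*((-5/((-5*(-⅙)))))) = -(-15)/(2*((-5/⅚))) = -(-15)/(2*((-5*6/5))) = -(-15)/(2*(-6)) = -(-15)*(-1)/(2*6) = -¼*5 = -5/4 ≈ -1.2500)
w = -45/4 (w = 5*(-5/4 - 1) = 5*(-9/4) = -45/4 ≈ -11.250)
l(x) = -45/4
(-14139 + l(E))/(34540 + 48267) = (-14139 - 45/4)/(34540 + 48267) = -56601/4/82807 = -56601/4*1/82807 = -56601/331228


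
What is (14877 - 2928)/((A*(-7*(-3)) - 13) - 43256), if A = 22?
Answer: -3983/14269 ≈ -0.27914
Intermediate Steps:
(14877 - 2928)/((A*(-7*(-3)) - 13) - 43256) = (14877 - 2928)/((22*(-7*(-3)) - 13) - 43256) = 11949/((22*21 - 13) - 43256) = 11949/((462 - 13) - 43256) = 11949/(449 - 43256) = 11949/(-42807) = 11949*(-1/42807) = -3983/14269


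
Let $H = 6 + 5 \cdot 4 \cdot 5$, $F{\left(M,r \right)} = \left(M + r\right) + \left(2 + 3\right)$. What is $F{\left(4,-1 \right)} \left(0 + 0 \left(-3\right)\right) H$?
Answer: $0$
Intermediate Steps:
$F{\left(M,r \right)} = 5 + M + r$ ($F{\left(M,r \right)} = \left(M + r\right) + 5 = 5 + M + r$)
$H = 106$ ($H = 6 + 5 \cdot 20 = 6 + 100 = 106$)
$F{\left(4,-1 \right)} \left(0 + 0 \left(-3\right)\right) H = \left(5 + 4 - 1\right) \left(0 + 0 \left(-3\right)\right) 106 = 8 \left(0 + 0\right) 106 = 8 \cdot 0 \cdot 106 = 0 \cdot 106 = 0$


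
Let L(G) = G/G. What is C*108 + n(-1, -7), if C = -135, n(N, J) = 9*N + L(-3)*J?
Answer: -14596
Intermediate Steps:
L(G) = 1
n(N, J) = J + 9*N (n(N, J) = 9*N + 1*J = 9*N + J = J + 9*N)
C*108 + n(-1, -7) = -135*108 + (-7 + 9*(-1)) = -14580 + (-7 - 9) = -14580 - 16 = -14596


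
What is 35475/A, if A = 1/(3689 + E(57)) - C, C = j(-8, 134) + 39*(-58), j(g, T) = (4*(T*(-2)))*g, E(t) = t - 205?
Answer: -125616975/22357873 ≈ -5.6185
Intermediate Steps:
E(t) = -205 + t
j(g, T) = -8*T*g (j(g, T) = (4*(-2*T))*g = (-8*T)*g = -8*T*g)
C = 6314 (C = -8*134*(-8) + 39*(-58) = 8576 - 2262 = 6314)
A = -22357873/3541 (A = 1/(3689 + (-205 + 57)) - 1*6314 = 1/(3689 - 148) - 6314 = 1/3541 - 6314 = -22357873/3541 ≈ -6314.0)
35475/A = 35475/(-22357873/3541) = 35475*(-3541/22357873) = -125616975/22357873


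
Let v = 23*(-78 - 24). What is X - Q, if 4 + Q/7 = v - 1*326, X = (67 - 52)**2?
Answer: 18957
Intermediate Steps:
v = -2346 (v = 23*(-102) = -2346)
X = 225 (X = 15**2 = 225)
Q = -18732 (Q = -28 + 7*(-2346 - 1*326) = -28 + 7*(-2346 - 326) = -28 + 7*(-2672) = -28 - 18704 = -18732)
X - Q = 225 - 1*(-18732) = 225 + 18732 = 18957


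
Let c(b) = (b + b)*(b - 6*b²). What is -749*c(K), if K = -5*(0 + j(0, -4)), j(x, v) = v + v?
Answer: 572835200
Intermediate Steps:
j(x, v) = 2*v
K = 40 (K = -5*(0 + 2*(-4)) = -5*(0 - 8) = -5*(-8) = 40)
c(b) = 2*b*(b - 6*b²) (c(b) = (2*b)*(b - 6*b²) = 2*b*(b - 6*b²))
-749*c(K) = -749*40²*(2 - 12*40) = -1198400*(2 - 480) = -1198400*(-478) = -749*(-764800) = 572835200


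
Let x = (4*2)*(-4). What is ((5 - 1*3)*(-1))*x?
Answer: 64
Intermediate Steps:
x = -32 (x = 8*(-4) = -32)
((5 - 1*3)*(-1))*x = ((5 - 1*3)*(-1))*(-32) = ((5 - 3)*(-1))*(-32) = (2*(-1))*(-32) = -2*(-32) = 64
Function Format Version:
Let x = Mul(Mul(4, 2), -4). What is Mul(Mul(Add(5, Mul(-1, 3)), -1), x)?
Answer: 64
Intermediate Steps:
x = -32 (x = Mul(8, -4) = -32)
Mul(Mul(Add(5, Mul(-1, 3)), -1), x) = Mul(Mul(Add(5, Mul(-1, 3)), -1), -32) = Mul(Mul(Add(5, -3), -1), -32) = Mul(Mul(2, -1), -32) = Mul(-2, -32) = 64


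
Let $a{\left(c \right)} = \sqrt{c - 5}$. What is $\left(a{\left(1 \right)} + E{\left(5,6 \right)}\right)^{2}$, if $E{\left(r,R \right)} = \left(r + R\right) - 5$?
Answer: $32 + 24 i \approx 32.0 + 24.0 i$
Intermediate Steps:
$a{\left(c \right)} = \sqrt{-5 + c}$
$E{\left(r,R \right)} = -5 + R + r$ ($E{\left(r,R \right)} = \left(R + r\right) - 5 = -5 + R + r$)
$\left(a{\left(1 \right)} + E{\left(5,6 \right)}\right)^{2} = \left(\sqrt{-5 + 1} + \left(-5 + 6 + 5\right)\right)^{2} = \left(\sqrt{-4} + 6\right)^{2} = \left(2 i + 6\right)^{2} = \left(6 + 2 i\right)^{2}$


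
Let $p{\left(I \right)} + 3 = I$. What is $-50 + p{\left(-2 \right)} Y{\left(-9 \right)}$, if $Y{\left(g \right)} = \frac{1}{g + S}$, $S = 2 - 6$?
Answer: $- \frac{645}{13} \approx -49.615$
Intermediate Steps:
$p{\left(I \right)} = -3 + I$
$S = -4$
$Y{\left(g \right)} = \frac{1}{-4 + g}$ ($Y{\left(g \right)} = \frac{1}{g - 4} = \frac{1}{-4 + g}$)
$-50 + p{\left(-2 \right)} Y{\left(-9 \right)} = -50 + \frac{-3 - 2}{-4 - 9} = -50 - \frac{5}{-13} = -50 - - \frac{5}{13} = -50 + \frac{5}{13} = - \frac{645}{13}$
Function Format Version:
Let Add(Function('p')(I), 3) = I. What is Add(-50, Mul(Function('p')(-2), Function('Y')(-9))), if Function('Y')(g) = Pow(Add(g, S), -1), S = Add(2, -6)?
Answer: Rational(-645, 13) ≈ -49.615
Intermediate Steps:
Function('p')(I) = Add(-3, I)
S = -4
Function('Y')(g) = Pow(Add(-4, g), -1) (Function('Y')(g) = Pow(Add(g, -4), -1) = Pow(Add(-4, g), -1))
Add(-50, Mul(Function('p')(-2), Function('Y')(-9))) = Add(-50, Mul(Add(-3, -2), Pow(Add(-4, -9), -1))) = Add(-50, Mul(-5, Pow(-13, -1))) = Add(-50, Mul(-5, Rational(-1, 13))) = Add(-50, Rational(5, 13)) = Rational(-645, 13)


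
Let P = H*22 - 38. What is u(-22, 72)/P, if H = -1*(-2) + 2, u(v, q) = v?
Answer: -11/25 ≈ -0.44000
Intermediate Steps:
H = 4 (H = 2 + 2 = 4)
P = 50 (P = 4*22 - 38 = 88 - 38 = 50)
u(-22, 72)/P = -22/50 = -22*1/50 = -11/25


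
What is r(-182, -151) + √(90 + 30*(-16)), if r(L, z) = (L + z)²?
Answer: 110889 + I*√390 ≈ 1.1089e+5 + 19.748*I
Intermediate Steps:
r(-182, -151) + √(90 + 30*(-16)) = (-182 - 151)² + √(90 + 30*(-16)) = (-333)² + √(90 - 480) = 110889 + √(-390) = 110889 + I*√390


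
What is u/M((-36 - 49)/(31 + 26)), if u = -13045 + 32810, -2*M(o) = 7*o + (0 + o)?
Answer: 225321/68 ≈ 3313.5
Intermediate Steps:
M(o) = -4*o (M(o) = -(7*o + (0 + o))/2 = -(7*o + o)/2 = -4*o)
u = 19765
u/M((-36 - 49)/(31 + 26)) = 19765/((-4*(-36 - 49)/(31 + 26))) = 19765/((-(-340)/57)) = 19765/((-4*(-85/57))) = 19765/(340/57) = 19765*(57/340) = 225321/68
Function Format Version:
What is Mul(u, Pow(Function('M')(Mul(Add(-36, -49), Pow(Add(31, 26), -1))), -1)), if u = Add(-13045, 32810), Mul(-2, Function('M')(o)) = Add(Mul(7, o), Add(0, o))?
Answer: Rational(225321, 68) ≈ 3313.5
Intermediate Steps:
Function('M')(o) = Mul(-4, o) (Function('M')(o) = Mul(Rational(-1, 2), Add(Mul(7, o), Add(0, o))) = Mul(Rational(-1, 2), Add(Mul(7, o), o)) = Mul(Rational(-1, 2), Mul(8, o)) = Mul(-4, o))
u = 19765
Mul(u, Pow(Function('M')(Mul(Add(-36, -49), Pow(Add(31, 26), -1))), -1)) = Mul(19765, Pow(Mul(-4, Mul(Add(-36, -49), Pow(Add(31, 26), -1))), -1)) = Mul(19765, Pow(Mul(-4, Mul(-85, Pow(57, -1))), -1)) = Mul(19765, Pow(Mul(-4, Mul(-85, Rational(1, 57))), -1)) = Mul(19765, Pow(Mul(-4, Rational(-85, 57)), -1)) = Mul(19765, Pow(Rational(340, 57), -1)) = Mul(19765, Rational(57, 340)) = Rational(225321, 68)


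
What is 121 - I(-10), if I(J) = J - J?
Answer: 121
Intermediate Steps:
I(J) = 0
121 - I(-10) = 121 - 1*0 = 121 + 0 = 121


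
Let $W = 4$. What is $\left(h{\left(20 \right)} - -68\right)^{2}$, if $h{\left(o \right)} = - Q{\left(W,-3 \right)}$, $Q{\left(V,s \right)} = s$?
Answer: $5041$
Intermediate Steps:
$h{\left(o \right)} = 3$ ($h{\left(o \right)} = \left(-1\right) \left(-3\right) = 3$)
$\left(h{\left(20 \right)} - -68\right)^{2} = \left(3 - -68\right)^{2} = \left(3 + 68\right)^{2} = 71^{2} = 5041$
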